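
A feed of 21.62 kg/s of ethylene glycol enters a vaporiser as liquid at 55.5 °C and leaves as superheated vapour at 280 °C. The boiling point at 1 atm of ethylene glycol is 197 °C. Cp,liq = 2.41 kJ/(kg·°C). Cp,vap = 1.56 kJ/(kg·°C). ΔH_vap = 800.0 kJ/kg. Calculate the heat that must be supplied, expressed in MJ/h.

Q = 98900 MJ/h

liquid 55.5→197 °C: 341.02 kJ/kg
vaporisation at 197 °C: 800 kJ/kg
vapour 197→280 °C: 129.48 kJ/kg
Δh = 341.02 + 800 + 129.48 = 1270.5 kJ/kg
Q = ṁ·Δh = 21.62 kg/s × 1270.5 kJ/kg = 27468 kJ/s
|Q| = 27468 kW = 98885 MJ/h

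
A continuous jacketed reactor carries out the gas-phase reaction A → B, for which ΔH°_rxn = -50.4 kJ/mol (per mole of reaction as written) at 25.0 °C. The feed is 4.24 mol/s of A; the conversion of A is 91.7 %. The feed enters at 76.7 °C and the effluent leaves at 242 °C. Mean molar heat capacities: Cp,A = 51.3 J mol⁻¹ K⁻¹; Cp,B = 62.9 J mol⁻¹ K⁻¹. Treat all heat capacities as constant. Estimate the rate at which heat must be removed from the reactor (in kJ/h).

Extent of reaction ξ = 0.917 × 4.24 = 3.8881 mol/s
Reaction term: ξ·ΔH°_rxn = 3.8881 × -50.4 = -195.96 kJ/s
Sensible, feed 76.7→25 °C: -11.245 kJ/s
Outlet flows (mol/s): A 0.35192, B 3.8881
Sensible, products 25→242 °C: 56.987 kJ/s
Q = ΔH = -150.22 kJ/s = -150.22 kW
Heat removed = 540780 kJ/h

Q_out = 541000 kJ/h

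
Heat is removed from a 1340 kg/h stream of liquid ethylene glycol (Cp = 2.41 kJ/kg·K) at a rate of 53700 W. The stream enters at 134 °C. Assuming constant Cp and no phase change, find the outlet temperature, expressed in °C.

Q = 53700 W = 193320 kJ/h
ΔT = Q/(ṁ·Cp) = 193320/(1340×2.41) = 59.863 K
T_out = 134 − 59.863 = 74.137 °C

T_out = 74.1 °C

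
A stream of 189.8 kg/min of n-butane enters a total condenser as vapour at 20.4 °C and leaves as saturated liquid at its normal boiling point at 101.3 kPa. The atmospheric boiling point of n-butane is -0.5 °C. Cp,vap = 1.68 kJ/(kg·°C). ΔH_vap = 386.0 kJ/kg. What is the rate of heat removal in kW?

Q_c = 1330 kW

vapour 20.4→-0.5 °C: -35.112 kJ/kg
condensation at -0.5 °C: -386 kJ/kg
Δh = -35.112 + -386 = -421.11 kJ/kg
Q = ṁ·Δh = 189.8 kg/min × -421.11 kJ/kg = -79927 kJ/min
|Q| = 1332.1 kW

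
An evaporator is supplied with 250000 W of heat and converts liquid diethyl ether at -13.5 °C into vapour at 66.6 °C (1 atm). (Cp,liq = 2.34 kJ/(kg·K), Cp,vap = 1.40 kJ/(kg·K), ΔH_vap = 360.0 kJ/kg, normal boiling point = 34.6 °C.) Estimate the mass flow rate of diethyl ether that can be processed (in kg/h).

ṁ = 1740 kg/h

Δh = 2.34×(34.6−-13.5) + 360.0 + 1.40×(66.6−34.6) = 517.35 kJ/kg
Q = 250000 W = 250 kJ/s = 900000 kJ/h
ṁ = Q/Δh = 900000 / 517.35 = 1739.6 kg/h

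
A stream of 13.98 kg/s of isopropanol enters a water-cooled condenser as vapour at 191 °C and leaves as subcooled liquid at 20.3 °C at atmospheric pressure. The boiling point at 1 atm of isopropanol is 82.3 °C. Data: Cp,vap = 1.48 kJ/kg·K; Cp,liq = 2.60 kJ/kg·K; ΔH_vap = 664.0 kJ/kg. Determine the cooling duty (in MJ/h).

vapour 191→82.3 °C: -160.88 kJ/kg
condensation at 82.3 °C: -664 kJ/kg
liquid 82.3→20.3 °C: -161.2 kJ/kg
Δh = -160.88 + -664 + -161.2 = -986.08 kJ/kg
Q = ṁ·Δh = 13.98 kg/s × -986.08 kJ/kg = -13785 kJ/s
|Q| = 13785 kW = 49627 MJ/h

Q_c = 49600 MJ/h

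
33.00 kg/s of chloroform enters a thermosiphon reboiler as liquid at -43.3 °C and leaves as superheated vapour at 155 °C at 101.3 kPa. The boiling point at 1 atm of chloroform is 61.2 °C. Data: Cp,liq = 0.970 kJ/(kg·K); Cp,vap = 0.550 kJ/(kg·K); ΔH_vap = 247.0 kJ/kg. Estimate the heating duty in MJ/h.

Q = 47500 MJ/h

liquid -43.3→61.2 °C: 101.36 kJ/kg
vaporisation at 61.2 °C: 247 kJ/kg
vapour 61.2→155 °C: 51.59 kJ/kg
Δh = 101.36 + 247 + 51.59 = 399.95 kJ/kg
Q = ṁ·Δh = 33.00 kg/s × 399.95 kJ/kg = 13199 kJ/s
|Q| = 13199 kW = 47515 MJ/h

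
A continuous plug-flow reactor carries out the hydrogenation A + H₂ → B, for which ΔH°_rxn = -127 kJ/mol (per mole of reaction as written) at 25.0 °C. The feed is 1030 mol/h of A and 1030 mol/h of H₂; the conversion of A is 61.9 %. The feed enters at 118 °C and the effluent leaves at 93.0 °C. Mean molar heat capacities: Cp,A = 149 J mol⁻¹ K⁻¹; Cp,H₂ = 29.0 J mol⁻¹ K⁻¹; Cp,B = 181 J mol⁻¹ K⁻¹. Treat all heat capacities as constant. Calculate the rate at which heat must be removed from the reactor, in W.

Extent of reaction ξ = 0.619 × 1030 = 637.57 mol/h
Reaction term: ξ·ΔH°_rxn = 637.57 × -127 = -80971 kJ/h
Sensible, feed 118→25 °C: -17051 kJ/h
Outlet flows (mol/h): A 392.43, H₂ 392.43, B 637.57
Sensible, products 25→93.0 °C: 12597 kJ/h
Q = ΔH = -85425 kJ/h = -23.729 kW
Heat removed = 23729 W

Q_out = 23700 W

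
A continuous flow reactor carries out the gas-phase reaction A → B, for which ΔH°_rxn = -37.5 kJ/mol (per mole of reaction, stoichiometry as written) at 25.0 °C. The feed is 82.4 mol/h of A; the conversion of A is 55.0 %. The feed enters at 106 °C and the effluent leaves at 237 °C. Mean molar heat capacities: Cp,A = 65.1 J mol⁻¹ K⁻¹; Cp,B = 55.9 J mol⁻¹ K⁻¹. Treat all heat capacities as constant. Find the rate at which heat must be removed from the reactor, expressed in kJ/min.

Extent of reaction ξ = 0.550 × 82.4 = 45.32 mol/h
Reaction term: ξ·ΔH°_rxn = 45.32 × -37.5 = -1699.5 kJ/h
Sensible, feed 106→25 °C: -434.5 kJ/h
Outlet flows (mol/h): A 37.08, B 45.32
Sensible, products 25→237 °C: 1048.8 kJ/h
Q = ΔH = -1085.2 kJ/h = -0.30144 kW
Heat removed = 18.086 kJ/min

Q_out = 18.1 kJ/min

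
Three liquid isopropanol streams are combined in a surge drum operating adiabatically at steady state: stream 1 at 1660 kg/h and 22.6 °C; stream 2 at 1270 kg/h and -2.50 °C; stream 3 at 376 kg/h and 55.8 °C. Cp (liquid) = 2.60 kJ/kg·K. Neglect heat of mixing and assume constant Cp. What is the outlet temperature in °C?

T_out = 16.7 °C

Adiabatic, steady state ⇒ Σ ṁᵢCp,ᵢ(T_out − Tᵢ) = 0
T_out = Σ ṁᵢCp,ᵢTᵢ / Σ ṁᵢCp,ᵢ
      = 143840 / 8595.6 = 16.734 °C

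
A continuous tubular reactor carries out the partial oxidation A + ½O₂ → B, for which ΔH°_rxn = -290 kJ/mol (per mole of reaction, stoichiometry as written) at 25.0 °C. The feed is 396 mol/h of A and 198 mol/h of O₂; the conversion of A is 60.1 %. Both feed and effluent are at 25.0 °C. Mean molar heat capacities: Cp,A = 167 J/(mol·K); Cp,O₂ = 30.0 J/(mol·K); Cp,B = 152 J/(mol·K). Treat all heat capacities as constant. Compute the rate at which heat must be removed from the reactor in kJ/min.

Extent of reaction ξ = 0.601 × 396 = 238 mol/h
Reaction term: ξ·ΔH°_rxn = 238 × -290 = -69019 kJ/h
Q = ΔH = -69019 kJ/h = -19.172 kW
Heat removed = 1150.3 kJ/min

Q_out = 1150 kJ/min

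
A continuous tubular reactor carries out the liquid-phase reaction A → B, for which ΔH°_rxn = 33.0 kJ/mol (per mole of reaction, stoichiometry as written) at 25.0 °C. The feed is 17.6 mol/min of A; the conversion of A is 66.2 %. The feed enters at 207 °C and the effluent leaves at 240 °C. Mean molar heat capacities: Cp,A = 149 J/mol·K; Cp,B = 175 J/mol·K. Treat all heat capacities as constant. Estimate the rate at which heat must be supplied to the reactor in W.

Extent of reaction ξ = 0.662 × 17.6 = 11.651 mol/min
Reaction term: ξ·ΔH°_rxn = 11.651 × 33.0 = 384.49 kJ/min
Sensible, feed 207→25 °C: -477.28 kJ/min
Outlet flows (mol/min): A 5.9488, B 11.651
Sensible, products 25→240 °C: 628.95 kJ/min
Q = ΔH = 536.16 kJ/min = 8.936 kW
Heat supplied = 8936 W

Q_in = 8940 W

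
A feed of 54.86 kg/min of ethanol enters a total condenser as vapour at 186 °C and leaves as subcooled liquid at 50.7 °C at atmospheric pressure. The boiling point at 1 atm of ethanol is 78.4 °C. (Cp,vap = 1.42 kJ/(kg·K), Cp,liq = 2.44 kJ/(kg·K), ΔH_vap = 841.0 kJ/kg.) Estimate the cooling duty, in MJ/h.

Q_c = 3490 MJ/h

vapour 186→78.4 °C: -152.79 kJ/kg
condensation at 78.4 °C: -841 kJ/kg
liquid 78.4→50.7 °C: -67.588 kJ/kg
Δh = -152.79 + -841 + -67.588 = -1061.4 kJ/kg
Q = ṁ·Δh = 54.86 kg/min × -1061.4 kJ/kg = -58227 kJ/min
|Q| = 970.46 kW = 3493.6 MJ/h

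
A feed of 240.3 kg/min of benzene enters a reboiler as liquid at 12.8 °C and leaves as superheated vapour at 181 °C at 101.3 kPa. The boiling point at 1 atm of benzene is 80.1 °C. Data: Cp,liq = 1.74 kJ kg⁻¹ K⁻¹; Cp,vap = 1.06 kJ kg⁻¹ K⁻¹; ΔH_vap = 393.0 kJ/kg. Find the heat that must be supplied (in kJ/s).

Q = 2470 kJ/s

liquid 12.8→80.1 °C: 117.1 kJ/kg
vaporisation at 80.1 °C: 393 kJ/kg
vapour 80.1→181 °C: 106.95 kJ/kg
Δh = 117.1 + 393 + 106.95 = 617.06 kJ/kg
Q = ṁ·Δh = 240.3 kg/min × 617.06 kJ/kg = 148280 kJ/min
|Q| = 2471.3 kW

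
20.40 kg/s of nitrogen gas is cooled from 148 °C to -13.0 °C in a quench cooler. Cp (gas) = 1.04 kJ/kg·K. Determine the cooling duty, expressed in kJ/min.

Q = ṁ·Cp·ΔT = 20.40 × 1.04 × (-13.0 − 148) = -3415.8 kJ/s
Cooling duty = 204950 kJ/min

Q_c = 205000 kJ/min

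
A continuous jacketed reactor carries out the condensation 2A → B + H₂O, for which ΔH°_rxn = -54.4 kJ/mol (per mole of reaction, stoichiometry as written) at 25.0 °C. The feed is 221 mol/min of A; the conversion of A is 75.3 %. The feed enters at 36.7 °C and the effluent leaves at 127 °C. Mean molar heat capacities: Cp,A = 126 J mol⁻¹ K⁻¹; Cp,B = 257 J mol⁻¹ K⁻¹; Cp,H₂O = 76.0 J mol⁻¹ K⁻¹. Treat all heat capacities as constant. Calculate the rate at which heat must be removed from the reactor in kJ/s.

Extent of reaction ξ = 0.753 × 221 / 2 = 83.207 mol/min
Reaction term: ξ·ΔH°_rxn = 83.207 × -54.4 = -4526.4 kJ/min
Sensible, feed 36.7→25 °C: -325.8 kJ/min
Outlet flows (mol/min): A 54.587, B 83.207, H₂O 83.207
Sensible, products 25→127 °C: 3527.7 kJ/min
Q = ΔH = -1324.5 kJ/min = -22.075 kW
Heat removed = 22.075 kJ/s

Q_out = 22.1 kJ/s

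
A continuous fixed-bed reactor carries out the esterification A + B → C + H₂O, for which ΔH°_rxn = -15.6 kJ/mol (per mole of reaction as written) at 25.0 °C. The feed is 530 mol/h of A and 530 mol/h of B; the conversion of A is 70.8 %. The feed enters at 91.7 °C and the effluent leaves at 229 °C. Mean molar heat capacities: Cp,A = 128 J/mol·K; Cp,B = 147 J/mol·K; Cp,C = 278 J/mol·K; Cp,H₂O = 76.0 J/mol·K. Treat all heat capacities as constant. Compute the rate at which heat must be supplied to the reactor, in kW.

Extent of reaction ξ = 0.708 × 530 = 375.24 mol/h
Reaction term: ξ·ΔH°_rxn = 375.24 × -15.6 = -5853.7 kJ/h
Sensible, feed 91.7→25 °C: -9721.5 kJ/h
Outlet flows (mol/h): A 154.76, B 154.76, C 375.24, H₂O 375.24
Sensible, products 25→229 °C: 35780 kJ/h
Q = ΔH = 20205 kJ/h = 5.6125 kW
Heat supplied = 5.6125 kW

Q_in = 5.61 kW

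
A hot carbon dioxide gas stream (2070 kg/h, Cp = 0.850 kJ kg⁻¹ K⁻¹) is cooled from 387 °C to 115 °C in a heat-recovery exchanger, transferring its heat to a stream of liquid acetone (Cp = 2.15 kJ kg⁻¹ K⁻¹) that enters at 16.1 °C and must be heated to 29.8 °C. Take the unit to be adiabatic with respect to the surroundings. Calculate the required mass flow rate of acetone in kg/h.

Heat released by hot stream: Q = 2070 × 0.850 × (387 − 115) = 478580 kJ/h
Energy balance on cold side (adiabatic exchanger): Q = ṁ_c·Cp_c·(T_c,out − T_c,in)
ṁ_c = 478580 / [2.15 × (29.8 − 16.1)] = 16248 kg/h

ṁ_c = 16200 kg/h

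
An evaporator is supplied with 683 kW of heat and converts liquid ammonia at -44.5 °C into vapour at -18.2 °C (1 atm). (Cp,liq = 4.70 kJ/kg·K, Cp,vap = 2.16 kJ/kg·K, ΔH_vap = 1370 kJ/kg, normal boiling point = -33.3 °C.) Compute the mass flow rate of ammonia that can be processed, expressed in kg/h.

Δh = 4.70×(-33.3−-44.5) + 1370 + 2.16×(-18.2−-33.3) = 1455.3 kJ/kg
Q = 683 kW = 683 kJ/s = 2.4588e+06 kJ/h
ṁ = Q/Δh = 2.4588e+06 / 1455.3 = 1689.6 kg/h

ṁ = 1690 kg/h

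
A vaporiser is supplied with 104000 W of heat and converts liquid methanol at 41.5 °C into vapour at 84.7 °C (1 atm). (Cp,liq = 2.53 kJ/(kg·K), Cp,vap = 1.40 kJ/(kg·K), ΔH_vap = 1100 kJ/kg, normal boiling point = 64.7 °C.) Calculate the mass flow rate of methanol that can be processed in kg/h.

Δh = 2.53×(64.7−41.5) + 1100 + 1.40×(84.7−64.7) = 1186.7 kJ/kg
Q = 104000 W = 104 kJ/s = 374400 kJ/h
ṁ = Q/Δh = 374400 / 1186.7 = 315.5 kg/h

ṁ = 315 kg/h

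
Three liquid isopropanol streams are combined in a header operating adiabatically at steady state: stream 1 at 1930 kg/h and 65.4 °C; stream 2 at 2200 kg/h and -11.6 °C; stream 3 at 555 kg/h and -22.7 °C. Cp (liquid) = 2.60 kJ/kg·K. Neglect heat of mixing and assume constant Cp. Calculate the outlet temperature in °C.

T_out = 18.8 °C

Energy balance with Q = 0: Σ ṁᵢCp,ᵢ(T_out − Tᵢ) = 0
Σ ṁᵢCp,ᵢTᵢ = 1930×2.60×65.4 + 2200×2.60×-11.6 + 555×2.60×-22.7 = 229070
Σ ṁᵢCp,ᵢ = 1930×2.60 + 2200×2.60 + 555×2.60 = 12181
T_out = 229070 / 12181 = 18.805 °C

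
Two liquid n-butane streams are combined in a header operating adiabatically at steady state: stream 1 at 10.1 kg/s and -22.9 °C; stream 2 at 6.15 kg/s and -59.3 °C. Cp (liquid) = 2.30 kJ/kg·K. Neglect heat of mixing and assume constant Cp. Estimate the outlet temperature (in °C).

T_out = -36.7 °C

Adiabatic, steady state ⇒ Σ ṁᵢCp,ᵢ(T_out − Tᵢ) = 0
T_out = Σ ṁᵢCp,ᵢTᵢ / Σ ṁᵢCp,ᵢ
      = -1370.8 / 37.375 = -36.676 °C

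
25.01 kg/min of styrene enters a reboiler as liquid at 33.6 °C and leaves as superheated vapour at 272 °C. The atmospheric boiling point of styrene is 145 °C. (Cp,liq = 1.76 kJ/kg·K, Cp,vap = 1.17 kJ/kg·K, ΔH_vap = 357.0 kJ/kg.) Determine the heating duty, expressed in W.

liquid 33.6→145 °C: 196.06 kJ/kg
vaporisation at 145 °C: 357 kJ/kg
vapour 145→272 °C: 148.59 kJ/kg
Δh = 196.06 + 357 + 148.59 = 701.65 kJ/kg
Q = ṁ·Δh = 25.01 kg/min × 701.65 kJ/kg = 17548 kJ/min
|Q| = 292.47 kW = 292470 W

Q = 292000 W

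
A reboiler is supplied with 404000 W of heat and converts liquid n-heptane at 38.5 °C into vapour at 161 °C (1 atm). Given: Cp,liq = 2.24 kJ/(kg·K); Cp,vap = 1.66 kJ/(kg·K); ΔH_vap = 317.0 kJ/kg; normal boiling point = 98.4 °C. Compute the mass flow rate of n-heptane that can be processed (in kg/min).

ṁ = 43.7 kg/min

Δh = 2.24×(98.4−38.5) + 317.0 + 1.66×(161−98.4) = 555.09 kJ/kg
Q = 404000 W = 404 kJ/s = 24240 kJ/min
ṁ = Q/Δh = 24240 / 555.09 = 43.668 kg/min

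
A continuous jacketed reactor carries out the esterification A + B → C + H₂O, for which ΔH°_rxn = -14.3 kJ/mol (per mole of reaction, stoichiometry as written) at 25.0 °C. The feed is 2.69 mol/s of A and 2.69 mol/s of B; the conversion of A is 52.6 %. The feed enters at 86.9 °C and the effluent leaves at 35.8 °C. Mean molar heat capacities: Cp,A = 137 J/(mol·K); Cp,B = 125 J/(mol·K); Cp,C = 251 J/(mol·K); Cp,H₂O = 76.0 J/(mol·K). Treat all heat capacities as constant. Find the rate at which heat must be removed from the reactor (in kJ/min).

Q_out = 3320 kJ/min

Extent of reaction ξ = 0.526 × 2.69 = 1.4149 mol/s
Reaction term: ξ·ΔH°_rxn = 1.4149 × -14.3 = -20.234 kJ/s
Sensible, feed 86.9→25 °C: -43.626 kJ/s
Outlet flows (mol/s): A 1.2751, B 1.2751, C 1.4149, H₂O 1.4149
Sensible, products 25→35.8 °C: 8.6049 kJ/s
Q = ΔH = -55.255 kJ/s = -55.255 kW
Heat removed = 3315.3 kJ/min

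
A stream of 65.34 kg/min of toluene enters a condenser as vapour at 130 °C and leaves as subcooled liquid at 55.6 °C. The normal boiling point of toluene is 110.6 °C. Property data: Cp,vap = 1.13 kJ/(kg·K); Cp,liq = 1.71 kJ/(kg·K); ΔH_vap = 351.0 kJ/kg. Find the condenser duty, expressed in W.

Q_c = 509000 W

vapour 130→110.6 °C: -21.922 kJ/kg
condensation at 110.6 °C: -351 kJ/kg
liquid 110.6→55.6 °C: -94.05 kJ/kg
Δh = -21.922 + -351 + -94.05 = -466.97 kJ/kg
Q = ṁ·Δh = 65.34 kg/min × -466.97 kJ/kg = -30512 kJ/min
|Q| = 508.53 kW = 508530 W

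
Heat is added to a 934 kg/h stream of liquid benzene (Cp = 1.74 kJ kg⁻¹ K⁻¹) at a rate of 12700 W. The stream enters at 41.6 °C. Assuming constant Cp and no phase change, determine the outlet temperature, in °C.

Q = 12700 W = 45720 kJ/h
ΔT = Q/(ṁ·Cp) = 45720/(934×1.74) = 28.133 K
T_out = 41.6 + 28.133 = 69.733 °C

T_out = 69.7 °C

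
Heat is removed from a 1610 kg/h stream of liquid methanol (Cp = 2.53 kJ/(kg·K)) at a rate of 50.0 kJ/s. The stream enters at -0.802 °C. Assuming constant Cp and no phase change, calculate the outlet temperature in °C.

T_out = -45.0 °C

Q = 50.0 kJ/s = 180000 kJ/h
ΔT = Q/(ṁ·Cp) = 180000/(1610×2.53) = 44.19 K
T_out = -0.802 − 44.19 = -44.992 °C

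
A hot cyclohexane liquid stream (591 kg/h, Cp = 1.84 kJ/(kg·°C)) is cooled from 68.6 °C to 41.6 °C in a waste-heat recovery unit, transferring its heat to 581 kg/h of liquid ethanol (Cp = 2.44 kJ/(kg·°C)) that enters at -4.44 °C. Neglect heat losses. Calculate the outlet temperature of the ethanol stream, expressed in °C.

T_c,out = 16.3 °C

Heat released by hot stream: Q = 591 × 1.84 × (68.6 − 41.6) = 29361 kJ/h
Energy balance on cold side (adiabatic exchanger): Q = ṁ_c·Cp_c·(T_c,out − T_c,in)
T_c,out = -4.44 + 29361/(581 × 2.44) = 16.271 °C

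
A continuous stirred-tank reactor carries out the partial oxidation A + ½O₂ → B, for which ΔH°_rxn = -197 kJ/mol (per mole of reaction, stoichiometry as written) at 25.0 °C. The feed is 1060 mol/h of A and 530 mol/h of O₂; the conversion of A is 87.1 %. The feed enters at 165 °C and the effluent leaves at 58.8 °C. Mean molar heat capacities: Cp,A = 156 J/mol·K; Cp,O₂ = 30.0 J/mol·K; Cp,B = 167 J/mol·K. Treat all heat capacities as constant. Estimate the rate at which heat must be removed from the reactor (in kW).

Extent of reaction ξ = 0.871 × 1060 = 923.26 mol/h
Reaction term: ξ·ΔH°_rxn = 923.26 × -197 = -181880 kJ/h
Sensible, feed 165→25 °C: -25376 kJ/h
Outlet flows (mol/h): A 136.74, O₂ 68.37, B 923.26
Sensible, products 25→58.8 °C: 6001.8 kJ/h
Q = ΔH = -201260 kJ/h = -55.905 kW
Heat removed = 55.905 kW

Q_out = 55.9 kW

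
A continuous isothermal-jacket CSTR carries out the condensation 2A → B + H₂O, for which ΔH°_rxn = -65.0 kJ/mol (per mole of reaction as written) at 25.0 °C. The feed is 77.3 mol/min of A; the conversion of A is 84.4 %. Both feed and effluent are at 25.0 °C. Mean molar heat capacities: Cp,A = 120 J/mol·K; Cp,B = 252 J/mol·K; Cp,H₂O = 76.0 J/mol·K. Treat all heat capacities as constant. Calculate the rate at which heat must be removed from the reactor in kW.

Q_out = 35.3 kW

Extent of reaction ξ = 0.844 × 77.3 / 2 = 32.621 mol/min
Reaction term: ξ·ΔH°_rxn = 32.621 × -65.0 = -2120.3 kJ/min
Q = ΔH = -2120.3 kJ/min = -35.339 kW
Heat removed = 35.339 kW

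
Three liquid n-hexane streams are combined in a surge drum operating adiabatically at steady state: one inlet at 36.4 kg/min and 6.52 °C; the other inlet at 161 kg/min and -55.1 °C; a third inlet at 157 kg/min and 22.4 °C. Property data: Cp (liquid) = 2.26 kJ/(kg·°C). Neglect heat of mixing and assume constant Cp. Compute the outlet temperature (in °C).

T_out = -14.4 °C

No heat crosses the boundary, so H_out = H_in.
Σ ṁᵢCp,ᵢTᵢ = 36.4×2.26×6.52 + 161×2.26×-55.1 + 157×2.26×22.4 = -11564
Σ ṁᵢCp,ᵢ = 36.4×2.26 + 161×2.26 + 157×2.26 = 800.94
T_out = -11564 / 800.94 = -14.438 °C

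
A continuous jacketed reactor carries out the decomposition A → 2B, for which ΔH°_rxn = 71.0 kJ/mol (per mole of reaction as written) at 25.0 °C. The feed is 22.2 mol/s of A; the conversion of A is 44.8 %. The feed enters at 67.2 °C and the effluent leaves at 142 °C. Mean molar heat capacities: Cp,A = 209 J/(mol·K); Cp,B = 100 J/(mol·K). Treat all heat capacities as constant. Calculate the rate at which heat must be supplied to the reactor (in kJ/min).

Extent of reaction ξ = 0.448 × 22.2 = 9.9456 mol/s
Reaction term: ξ·ΔH°_rxn = 9.9456 × 71.0 = 706.14 kJ/s
Sensible, feed 67.2→25 °C: -195.8 kJ/s
Outlet flows (mol/s): A 12.254, B 19.891
Sensible, products 25→142 °C: 532.38 kJ/s
Q = ΔH = 1042.7 kJ/s = 1042.7 kW
Heat supplied = 62563 kJ/min

Q_in = 62600 kJ/min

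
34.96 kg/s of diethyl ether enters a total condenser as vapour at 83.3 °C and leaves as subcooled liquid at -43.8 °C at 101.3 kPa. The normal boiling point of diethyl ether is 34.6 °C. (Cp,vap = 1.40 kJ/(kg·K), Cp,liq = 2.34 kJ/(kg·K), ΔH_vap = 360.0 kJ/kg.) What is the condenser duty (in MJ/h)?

Q_c = 77000 MJ/h

vapour 83.3→34.6 °C: -68.18 kJ/kg
condensation at 34.6 °C: -360 kJ/kg
liquid 34.6→-43.8 °C: -183.46 kJ/kg
Δh = -68.18 + -360 + -183.46 = -611.64 kJ/kg
Q = ṁ·Δh = 34.96 kg/s × -611.64 kJ/kg = -21383 kJ/s
|Q| = 21383 kW = 76978 MJ/h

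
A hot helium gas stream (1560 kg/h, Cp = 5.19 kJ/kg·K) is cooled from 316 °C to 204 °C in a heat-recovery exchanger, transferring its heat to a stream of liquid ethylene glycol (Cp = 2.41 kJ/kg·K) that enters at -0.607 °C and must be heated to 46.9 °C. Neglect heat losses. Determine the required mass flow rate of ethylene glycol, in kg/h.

ṁ_c = 7920 kg/h

Heat released by hot stream: Q = 1560 × 5.19 × (316 − 204) = 906800 kJ/h
Energy balance on cold side (adiabatic exchanger): Q = ṁ_c·Cp_c·(T_c,out − T_c,in)
ṁ_c = 906800 / [2.41 × (46.9 − -0.607)] = 7920.2 kg/h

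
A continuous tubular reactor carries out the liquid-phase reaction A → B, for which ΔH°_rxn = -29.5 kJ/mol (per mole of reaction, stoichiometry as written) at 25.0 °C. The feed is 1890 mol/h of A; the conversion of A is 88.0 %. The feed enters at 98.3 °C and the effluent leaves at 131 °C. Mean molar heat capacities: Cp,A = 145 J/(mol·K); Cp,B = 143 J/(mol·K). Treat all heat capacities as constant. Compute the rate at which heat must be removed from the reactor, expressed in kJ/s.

Q_out = 11.2 kJ/s

Extent of reaction ξ = 0.880 × 1890 = 1663.2 mol/h
Reaction term: ξ·ΔH°_rxn = 1663.2 × -29.5 = -49064 kJ/h
Sensible, feed 98.3→25 °C: -20088 kJ/h
Outlet flows (mol/h): A 226.8, B 1663.2
Sensible, products 25→131 °C: 28697 kJ/h
Q = ΔH = -40456 kJ/h = -11.238 kW
Heat removed = 11.238 kJ/s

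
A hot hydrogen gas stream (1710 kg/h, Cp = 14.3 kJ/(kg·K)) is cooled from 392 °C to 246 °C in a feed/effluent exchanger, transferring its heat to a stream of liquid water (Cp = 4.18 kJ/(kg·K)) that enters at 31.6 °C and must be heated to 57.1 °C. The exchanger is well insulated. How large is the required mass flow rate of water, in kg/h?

ṁ_c = 33500 kg/h

Heat released by hot stream: Q = 1710 × 14.3 × (392 − 246) = 3.5701e+06 kJ/h
Energy balance on cold side (adiabatic exchanger): Q = ṁ_c·Cp_c·(T_c,out − T_c,in)
ṁ_c = 3.5701e+06 / [4.18 × (57.1 − 31.6)] = 33494 kg/h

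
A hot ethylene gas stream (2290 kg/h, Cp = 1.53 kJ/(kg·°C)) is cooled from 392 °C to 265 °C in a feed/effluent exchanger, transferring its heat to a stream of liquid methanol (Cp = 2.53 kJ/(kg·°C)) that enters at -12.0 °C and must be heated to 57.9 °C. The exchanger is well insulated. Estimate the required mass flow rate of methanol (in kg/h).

ṁ_c = 2520 kg/h

Heat released by hot stream: Q = 2290 × 1.53 × (392 − 265) = 444970 kJ/h
Energy balance on cold side (adiabatic exchanger): Q = ṁ_c·Cp_c·(T_c,out − T_c,in)
ṁ_c = 444970 / [2.53 × (57.9 − -12.0)] = 2516.1 kg/h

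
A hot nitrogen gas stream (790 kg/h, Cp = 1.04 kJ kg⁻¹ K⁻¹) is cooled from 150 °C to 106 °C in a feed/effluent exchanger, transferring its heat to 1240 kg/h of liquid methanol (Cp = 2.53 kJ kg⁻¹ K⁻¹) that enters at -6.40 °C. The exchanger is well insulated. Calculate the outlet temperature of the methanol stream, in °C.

T_c,out = 5.12 °C

Heat released by hot stream: Q = 790 × 1.04 × (150 − 106) = 36150 kJ/h
Energy balance on cold side (adiabatic exchanger): Q = ṁ_c·Cp_c·(T_c,out − T_c,in)
T_c,out = -6.40 + 36150/(1240 × 2.53) = 5.1231 °C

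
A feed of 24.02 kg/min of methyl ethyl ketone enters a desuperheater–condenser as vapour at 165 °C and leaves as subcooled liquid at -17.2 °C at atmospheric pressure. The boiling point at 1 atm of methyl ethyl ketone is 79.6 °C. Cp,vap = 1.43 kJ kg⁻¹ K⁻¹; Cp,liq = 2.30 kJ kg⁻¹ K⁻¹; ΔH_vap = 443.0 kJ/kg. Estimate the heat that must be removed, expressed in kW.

Q_c = 315 kW

vapour 165→79.6 °C: -122.12 kJ/kg
condensation at 79.6 °C: -443 kJ/kg
liquid 79.6→-17.2 °C: -222.64 kJ/kg
Δh = -122.12 + -443 + -222.64 = -787.76 kJ/kg
Q = ṁ·Δh = 24.02 kg/min × -787.76 kJ/kg = -18922 kJ/min
|Q| = 315.37 kW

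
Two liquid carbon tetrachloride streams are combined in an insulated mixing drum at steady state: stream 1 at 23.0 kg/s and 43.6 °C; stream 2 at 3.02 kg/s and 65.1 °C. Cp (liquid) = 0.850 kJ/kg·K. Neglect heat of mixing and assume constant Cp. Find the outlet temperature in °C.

T_out = 46.1 °C

No heat crosses the boundary, so H_out = H_in.
T_out = Σ ṁᵢCp,ᵢTᵢ / Σ ṁᵢCp,ᵢ
      = 1019.5 / 22.117 = 46.095 °C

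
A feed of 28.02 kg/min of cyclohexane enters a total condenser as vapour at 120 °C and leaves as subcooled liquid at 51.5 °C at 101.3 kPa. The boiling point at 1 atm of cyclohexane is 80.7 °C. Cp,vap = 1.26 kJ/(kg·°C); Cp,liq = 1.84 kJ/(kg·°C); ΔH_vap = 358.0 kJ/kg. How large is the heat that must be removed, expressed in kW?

Q_c = 215 kW

vapour 120→80.7 °C: -49.518 kJ/kg
condensation at 80.7 °C: -358 kJ/kg
liquid 80.7→51.5 °C: -53.728 kJ/kg
Δh = -49.518 + -358 + -53.728 = -461.25 kJ/kg
Q = ṁ·Δh = 28.02 kg/min × -461.25 kJ/kg = -12924 kJ/min
|Q| = 215.4 kW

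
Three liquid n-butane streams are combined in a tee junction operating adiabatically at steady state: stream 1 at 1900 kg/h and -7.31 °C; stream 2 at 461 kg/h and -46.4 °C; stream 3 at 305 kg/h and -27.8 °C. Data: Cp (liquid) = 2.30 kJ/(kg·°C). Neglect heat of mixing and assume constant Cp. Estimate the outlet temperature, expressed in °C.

T_out = -16.4 °C

Adiabatic, steady state ⇒ Σ ṁᵢCp,ᵢ(T_out − Tᵢ) = 0
T_out = Σ ṁᵢCp,ᵢTᵢ / Σ ṁᵢCp,ᵢ
      = -100640 / 6131.8 = -16.414 °C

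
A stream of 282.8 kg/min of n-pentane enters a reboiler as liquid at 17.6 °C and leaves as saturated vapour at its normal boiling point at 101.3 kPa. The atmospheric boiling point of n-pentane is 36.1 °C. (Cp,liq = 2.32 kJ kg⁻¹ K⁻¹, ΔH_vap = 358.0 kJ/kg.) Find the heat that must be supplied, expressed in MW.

Q = 1.89 MW

liquid 17.6→36.1 °C: 42.92 kJ/kg
vaporisation at 36.1 °C: 358 kJ/kg
Δh = 42.92 + 358 = 400.92 kJ/kg
Q = ṁ·Δh = 282.8 kg/min × 400.92 kJ/kg = 113380 kJ/min
|Q| = 1889.7 kW = 1.8897 MW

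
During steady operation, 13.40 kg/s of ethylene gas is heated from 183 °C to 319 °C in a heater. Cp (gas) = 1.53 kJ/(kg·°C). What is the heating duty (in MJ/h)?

Q = 10000 MJ/h

Q = ṁ·Cp·ΔT = 13.40 × 1.53 × (319 − 183) = 2788.3 kJ/s
Heating duty = 10038 MJ/h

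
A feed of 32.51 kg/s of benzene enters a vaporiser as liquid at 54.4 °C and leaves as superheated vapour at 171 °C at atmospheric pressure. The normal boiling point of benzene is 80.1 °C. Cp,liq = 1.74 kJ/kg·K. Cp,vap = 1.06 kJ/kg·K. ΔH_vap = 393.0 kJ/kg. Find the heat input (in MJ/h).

liquid 54.4→80.1 °C: 44.718 kJ/kg
vaporisation at 80.1 °C: 393 kJ/kg
vapour 80.1→171 °C: 96.354 kJ/kg
Δh = 44.718 + 393 + 96.354 = 534.07 kJ/kg
Q = ṁ·Δh = 32.51 kg/s × 534.07 kJ/kg = 17363 kJ/s
|Q| = 17363 kW = 62506 MJ/h

Q = 62500 MJ/h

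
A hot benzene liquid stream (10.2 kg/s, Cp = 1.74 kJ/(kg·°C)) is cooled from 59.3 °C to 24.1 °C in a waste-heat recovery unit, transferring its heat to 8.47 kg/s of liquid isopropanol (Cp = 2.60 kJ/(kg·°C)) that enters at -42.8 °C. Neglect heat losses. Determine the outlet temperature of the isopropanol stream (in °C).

T_c,out = -14.4 °C

Heat released by hot stream: Q = 10.2 × 1.74 × (59.3 − 24.1) = 624.73 kJ/s
Energy balance on cold side (adiabatic exchanger): Q = ṁ_c·Cp_c·(T_c,out − T_c,in)
T_c,out = -42.8 + 624.73/(8.47 × 2.60) = -14.432 °C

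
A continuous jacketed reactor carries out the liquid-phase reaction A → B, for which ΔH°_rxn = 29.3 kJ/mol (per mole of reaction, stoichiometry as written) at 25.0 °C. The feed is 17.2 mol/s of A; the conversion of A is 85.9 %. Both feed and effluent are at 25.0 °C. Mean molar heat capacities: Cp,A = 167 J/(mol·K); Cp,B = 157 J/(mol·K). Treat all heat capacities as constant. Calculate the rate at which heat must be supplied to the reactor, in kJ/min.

Q_in = 26000 kJ/min

Extent of reaction ξ = 0.859 × 17.2 = 14.775 mol/s
Reaction term: ξ·ΔH°_rxn = 14.775 × 29.3 = 432.9 kJ/s
Q = ΔH = 432.9 kJ/s = 432.9 kW
Heat supplied = 25974 kJ/min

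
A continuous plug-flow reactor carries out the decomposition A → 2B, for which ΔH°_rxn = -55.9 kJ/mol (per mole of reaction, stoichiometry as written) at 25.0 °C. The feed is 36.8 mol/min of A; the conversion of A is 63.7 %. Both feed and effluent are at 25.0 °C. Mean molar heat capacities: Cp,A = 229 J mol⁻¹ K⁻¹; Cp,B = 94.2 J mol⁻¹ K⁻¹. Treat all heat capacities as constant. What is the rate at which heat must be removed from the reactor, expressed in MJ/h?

Extent of reaction ξ = 0.637 × 36.8 = 23.442 mol/min
Reaction term: ξ·ΔH°_rxn = 23.442 × -55.9 = -1310.4 kJ/min
Q = ΔH = -1310.4 kJ/min = -21.84 kW
Heat removed = 78.623 MJ/h

Q_out = 78.6 MJ/h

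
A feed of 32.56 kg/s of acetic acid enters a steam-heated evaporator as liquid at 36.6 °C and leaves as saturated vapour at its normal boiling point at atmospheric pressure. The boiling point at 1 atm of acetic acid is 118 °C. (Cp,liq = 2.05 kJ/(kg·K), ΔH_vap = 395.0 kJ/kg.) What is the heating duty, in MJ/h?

liquid 36.6→118 °C: 166.87 kJ/kg
vaporisation at 118 °C: 395 kJ/kg
Δh = 166.87 + 395 = 561.87 kJ/kg
Q = ṁ·Δh = 32.56 kg/s × 561.87 kJ/kg = 18294 kJ/s
|Q| = 18294 kW = 65860 MJ/h

Q = 65900 MJ/h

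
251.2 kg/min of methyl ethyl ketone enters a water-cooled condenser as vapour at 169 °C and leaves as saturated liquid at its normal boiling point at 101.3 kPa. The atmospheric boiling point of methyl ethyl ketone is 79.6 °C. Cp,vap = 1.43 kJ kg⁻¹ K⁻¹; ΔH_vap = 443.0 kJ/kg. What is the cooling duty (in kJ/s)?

vapour 169→79.6 °C: -127.84 kJ/kg
condensation at 79.6 °C: -443 kJ/kg
Δh = -127.84 + -443 = -570.84 kJ/kg
Q = ṁ·Δh = 251.2 kg/min × -570.84 kJ/kg = -143400 kJ/min
|Q| = 2389.9 kW

Q_c = 2390 kJ/s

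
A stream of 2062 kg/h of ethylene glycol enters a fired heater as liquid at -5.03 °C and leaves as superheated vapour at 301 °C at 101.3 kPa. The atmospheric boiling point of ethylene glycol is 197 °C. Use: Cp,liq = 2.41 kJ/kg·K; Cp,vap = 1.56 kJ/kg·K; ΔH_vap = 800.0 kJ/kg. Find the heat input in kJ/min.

Q = 49800 kJ/min

liquid -5.03→197 °C: 486.89 kJ/kg
vaporisation at 197 °C: 800 kJ/kg
vapour 197→301 °C: 162.24 kJ/kg
Δh = 486.89 + 800 + 162.24 = 1449.1 kJ/kg
Q = ṁ·Δh = 2062 kg/h × 1449.1 kJ/kg = 2.9881e+06 kJ/h
|Q| = 830.03 kW = 49802 kJ/min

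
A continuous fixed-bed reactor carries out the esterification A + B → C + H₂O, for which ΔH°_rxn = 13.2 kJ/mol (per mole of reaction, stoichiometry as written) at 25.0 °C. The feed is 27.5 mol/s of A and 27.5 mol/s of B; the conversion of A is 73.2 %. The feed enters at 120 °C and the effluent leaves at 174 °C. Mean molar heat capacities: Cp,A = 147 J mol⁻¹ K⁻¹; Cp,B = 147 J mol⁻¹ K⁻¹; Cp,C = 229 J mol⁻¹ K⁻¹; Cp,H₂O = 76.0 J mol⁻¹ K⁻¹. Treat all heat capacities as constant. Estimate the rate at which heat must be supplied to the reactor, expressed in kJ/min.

Q_in = 44100 kJ/min

Extent of reaction ξ = 0.732 × 27.5 = 20.13 mol/s
Reaction term: ξ·ΔH°_rxn = 20.13 × 13.2 = 265.72 kJ/s
Sensible, feed 120→25 °C: -768.08 kJ/s
Outlet flows (mol/s): A 7.37, B 7.37, C 20.13, H₂O 20.13
Sensible, products 25→174 °C: 1237.7 kJ/s
Q = ΔH = 735.3 kJ/s = 735.3 kW
Heat supplied = 44118 kJ/min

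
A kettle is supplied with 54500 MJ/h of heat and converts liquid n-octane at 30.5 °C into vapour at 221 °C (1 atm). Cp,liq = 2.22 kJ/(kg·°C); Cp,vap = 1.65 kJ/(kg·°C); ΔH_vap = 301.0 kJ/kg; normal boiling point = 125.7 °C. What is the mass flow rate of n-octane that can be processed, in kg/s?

Δh = 2.22×(125.7−30.5) + 301.0 + 1.65×(221−125.7) = 669.59 kJ/kg
Q = 54500 MJ/h = 15139 kJ/s = 15139 kJ/s
ṁ = Q/Δh = 15139 / 669.59 = 22.609 kg/s

ṁ = 22.6 kg/s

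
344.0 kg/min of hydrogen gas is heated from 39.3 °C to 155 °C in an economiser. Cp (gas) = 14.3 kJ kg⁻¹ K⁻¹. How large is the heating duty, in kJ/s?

Q = 9490 kJ/s

Q = ṁ·Cp·ΔT = 344.0 × 14.3 × (155 − 39.3) = 569150 kJ/min
Converting: 569150 / 60 s = 9485.9 kW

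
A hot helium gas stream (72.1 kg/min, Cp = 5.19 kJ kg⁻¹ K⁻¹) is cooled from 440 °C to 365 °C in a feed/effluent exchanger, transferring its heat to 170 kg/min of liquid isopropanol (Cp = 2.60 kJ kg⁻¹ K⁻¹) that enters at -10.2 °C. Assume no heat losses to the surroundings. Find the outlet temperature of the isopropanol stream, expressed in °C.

Heat released by hot stream: Q = 72.1 × 5.19 × (440 − 365) = 28065 kJ/min
Energy balance on cold side (adiabatic exchanger): Q = ṁ_c·Cp_c·(T_c,out − T_c,in)
T_c,out = -10.2 + 28065/(170 × 2.60) = 53.295 °C

T_c,out = 53.3 °C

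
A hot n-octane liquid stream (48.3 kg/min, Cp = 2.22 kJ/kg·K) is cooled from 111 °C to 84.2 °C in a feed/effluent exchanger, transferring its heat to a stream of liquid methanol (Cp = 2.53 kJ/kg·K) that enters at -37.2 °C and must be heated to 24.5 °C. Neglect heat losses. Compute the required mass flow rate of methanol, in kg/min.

ṁ_c = 18.4 kg/min

Heat released by hot stream: Q = 48.3 × 2.22 × (111 − 84.2) = 2873.7 kJ/min
Energy balance on cold side (adiabatic exchanger): Q = ṁ_c·Cp_c·(T_c,out − T_c,in)
ṁ_c = 2873.7 / [2.53 × (24.5 − -37.2)] = 18.409 kg/min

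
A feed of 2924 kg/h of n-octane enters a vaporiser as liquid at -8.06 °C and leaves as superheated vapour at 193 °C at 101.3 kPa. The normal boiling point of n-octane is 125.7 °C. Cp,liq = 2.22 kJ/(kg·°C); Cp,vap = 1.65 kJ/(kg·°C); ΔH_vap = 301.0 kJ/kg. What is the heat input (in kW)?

liquid -8.06→125.7 °C: 296.95 kJ/kg
vaporisation at 125.7 °C: 301 kJ/kg
vapour 125.7→193 °C: 111.04 kJ/kg
Δh = 296.95 + 301 + 111.04 = 708.99 kJ/kg
Q = ṁ·Δh = 2924 kg/h × 708.99 kJ/kg = 2.0731e+06 kJ/h
|Q| = 575.86 kW

Q = 576 kW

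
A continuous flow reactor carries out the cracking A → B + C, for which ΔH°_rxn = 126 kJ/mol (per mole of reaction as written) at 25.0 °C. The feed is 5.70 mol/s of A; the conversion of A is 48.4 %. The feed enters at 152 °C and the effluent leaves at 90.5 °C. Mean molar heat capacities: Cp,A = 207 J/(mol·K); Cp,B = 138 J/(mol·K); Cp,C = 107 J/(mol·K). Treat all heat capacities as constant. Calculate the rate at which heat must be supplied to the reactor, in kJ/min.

Q_in = 16900 kJ/min

Extent of reaction ξ = 0.484 × 5.70 = 2.7588 mol/s
Reaction term: ξ·ΔH°_rxn = 2.7588 × 126 = 347.61 kJ/s
Sensible, feed 152→25 °C: -149.85 kJ/s
Outlet flows (mol/s): A 2.9412, B 2.7588, C 2.7588
Sensible, products 25→90.5 °C: 84.15 kJ/s
Q = ΔH = 281.91 kJ/s = 281.91 kW
Heat supplied = 16915 kJ/min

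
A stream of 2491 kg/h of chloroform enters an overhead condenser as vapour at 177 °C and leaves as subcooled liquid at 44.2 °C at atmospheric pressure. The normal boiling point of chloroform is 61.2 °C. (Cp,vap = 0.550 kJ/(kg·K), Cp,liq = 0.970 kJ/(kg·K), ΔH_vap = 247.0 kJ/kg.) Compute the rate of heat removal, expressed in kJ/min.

Q_c = 13600 kJ/min

vapour 177→61.2 °C: -63.69 kJ/kg
condensation at 61.2 °C: -247 kJ/kg
liquid 61.2→44.2 °C: -16.49 kJ/kg
Δh = -63.69 + -247 + -16.49 = -327.18 kJ/kg
Q = ṁ·Δh = 2491 kg/h × -327.18 kJ/kg = -815010 kJ/h
|Q| = 226.39 kW = 13583 kJ/min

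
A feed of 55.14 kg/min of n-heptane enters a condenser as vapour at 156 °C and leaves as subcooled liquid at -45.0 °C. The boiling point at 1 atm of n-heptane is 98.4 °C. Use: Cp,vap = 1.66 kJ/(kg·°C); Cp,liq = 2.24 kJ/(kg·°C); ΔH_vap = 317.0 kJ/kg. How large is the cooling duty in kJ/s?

vapour 156→98.4 °C: -95.616 kJ/kg
condensation at 98.4 °C: -317 kJ/kg
liquid 98.4→-45.0 °C: -321.22 kJ/kg
Δh = -95.616 + -317 + -321.22 = -733.83 kJ/kg
Q = ṁ·Δh = 55.14 kg/min × -733.83 kJ/kg = -40463 kJ/min
|Q| = 674.39 kW

Q_c = 674 kJ/s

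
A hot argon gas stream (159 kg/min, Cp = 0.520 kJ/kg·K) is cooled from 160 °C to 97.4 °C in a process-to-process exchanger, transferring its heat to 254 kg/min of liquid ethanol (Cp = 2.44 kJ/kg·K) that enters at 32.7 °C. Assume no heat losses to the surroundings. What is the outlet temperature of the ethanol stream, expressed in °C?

Heat released by hot stream: Q = 159 × 0.520 × (160 − 97.4) = 5175.8 kJ/min
Energy balance on cold side (adiabatic exchanger): Q = ṁ_c·Cp_c·(T_c,out − T_c,in)
T_c,out = 32.7 + 5175.8/(254 × 2.44) = 41.051 °C

T_c,out = 41.1 °C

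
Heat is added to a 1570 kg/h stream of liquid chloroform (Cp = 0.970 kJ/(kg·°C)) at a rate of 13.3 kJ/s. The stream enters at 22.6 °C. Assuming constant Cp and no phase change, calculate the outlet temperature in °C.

Q = 13.3 kJ/s = 47880 kJ/h
ΔT = Q/(ṁ·Cp) = 47880/(1570×0.970) = 31.44 K
T_out = 22.6 + 31.44 = 54.04 °C

T_out = 54.0 °C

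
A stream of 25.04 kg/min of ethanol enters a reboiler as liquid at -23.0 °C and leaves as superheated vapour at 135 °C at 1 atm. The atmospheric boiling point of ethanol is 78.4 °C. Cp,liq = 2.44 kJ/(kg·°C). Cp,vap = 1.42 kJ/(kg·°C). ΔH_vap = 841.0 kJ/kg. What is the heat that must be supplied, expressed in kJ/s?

liquid -23.0→78.4 °C: 247.42 kJ/kg
vaporisation at 78.4 °C: 841 kJ/kg
vapour 78.4→135 °C: 80.372 kJ/kg
Δh = 247.42 + 841 + 80.372 = 1168.8 kJ/kg
Q = ṁ·Δh = 25.04 kg/min × 1168.8 kJ/kg = 29266 kJ/min
|Q| = 487.77 kW

Q = 488 kJ/s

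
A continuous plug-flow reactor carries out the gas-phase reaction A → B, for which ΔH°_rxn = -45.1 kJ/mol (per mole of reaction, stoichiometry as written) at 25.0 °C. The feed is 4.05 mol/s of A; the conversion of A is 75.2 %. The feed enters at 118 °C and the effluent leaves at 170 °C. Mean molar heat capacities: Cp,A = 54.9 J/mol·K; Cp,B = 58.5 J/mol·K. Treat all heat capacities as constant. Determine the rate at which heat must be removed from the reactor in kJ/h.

Extent of reaction ξ = 0.752 × 4.05 = 3.0456 mol/s
Reaction term: ξ·ΔH°_rxn = 3.0456 × -45.1 = -137.36 kJ/s
Sensible, feed 118→25 °C: -20.678 kJ/s
Outlet flows (mol/s): A 1.0044, B 3.0456
Sensible, products 25→170 °C: 33.83 kJ/s
Q = ΔH = -124.2 kJ/s = -124.2 kW
Heat removed = 447140 kJ/h

Q_out = 447000 kJ/h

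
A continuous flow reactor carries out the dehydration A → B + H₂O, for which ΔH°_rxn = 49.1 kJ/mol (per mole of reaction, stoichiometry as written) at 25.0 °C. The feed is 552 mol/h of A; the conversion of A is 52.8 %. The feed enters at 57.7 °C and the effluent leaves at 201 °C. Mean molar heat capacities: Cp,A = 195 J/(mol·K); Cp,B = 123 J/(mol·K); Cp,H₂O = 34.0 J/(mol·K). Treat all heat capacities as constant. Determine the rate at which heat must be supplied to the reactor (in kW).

Q_in = 7.72 kW

Extent of reaction ξ = 0.528 × 552 = 291.46 mol/h
Reaction term: ξ·ΔH°_rxn = 291.46 × 49.1 = 14310 kJ/h
Sensible, feed 57.7→25 °C: -3519.8 kJ/h
Outlet flows (mol/h): A 260.54, B 291.46, H₂O 291.46
Sensible, products 25→201 °C: 16995 kJ/h
Q = ΔH = 27786 kJ/h = 7.7183 kW
Heat supplied = 7.7183 kW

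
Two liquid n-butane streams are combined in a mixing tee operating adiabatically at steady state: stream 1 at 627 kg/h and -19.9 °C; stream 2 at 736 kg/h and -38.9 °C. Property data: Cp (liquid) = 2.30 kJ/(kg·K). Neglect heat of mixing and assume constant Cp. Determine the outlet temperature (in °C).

No heat crosses the boundary, so H_out = H_in.
T_out = Σ ṁᵢCp,ᵢTᵢ / Σ ṁᵢCp,ᵢ
      = -94548 / 3134.9 = -30.16 °C

T_out = -30.2 °C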